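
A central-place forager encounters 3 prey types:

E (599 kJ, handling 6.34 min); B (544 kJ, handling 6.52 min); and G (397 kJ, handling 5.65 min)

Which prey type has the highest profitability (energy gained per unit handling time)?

Profitability E/h (kJ/min): E = 599/6.34 = 94.5, B = 544/6.52 = 83.4, G = 397/5.65 = 70.3.
Ranked: E > B > G.

E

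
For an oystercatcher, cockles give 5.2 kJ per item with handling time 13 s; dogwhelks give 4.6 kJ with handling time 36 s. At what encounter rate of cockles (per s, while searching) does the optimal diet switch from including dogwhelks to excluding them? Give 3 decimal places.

0.036 per s

The zero-one rule: include dogwhelks iff E₂/h₂ > λE₁/(1+λh₁). Equality gives the switch point.
λE₁h₂ = E₂ + λE₂h₁ ⇒ λ = E₂/(E₁h₂ − E₂h₁) = 4.6/(187.2 − 59.8) = 0.03611 per s.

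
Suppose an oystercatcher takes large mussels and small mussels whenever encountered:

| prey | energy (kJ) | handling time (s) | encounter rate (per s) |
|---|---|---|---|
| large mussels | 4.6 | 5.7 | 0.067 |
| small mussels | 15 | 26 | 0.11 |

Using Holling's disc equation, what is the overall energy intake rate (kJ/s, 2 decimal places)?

R = (0.067×4.6 + 0.11×15) / (1 + 0.067×5.7 + 0.11×26) = 1.958/4.242 = 0.4616 kJ/s.

0.46 kJ/s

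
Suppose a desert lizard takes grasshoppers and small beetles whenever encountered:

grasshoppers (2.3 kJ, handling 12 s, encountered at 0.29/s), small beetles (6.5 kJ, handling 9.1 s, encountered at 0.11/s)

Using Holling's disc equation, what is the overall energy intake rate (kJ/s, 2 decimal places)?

R = (0.29×2.3 + 0.11×6.5) / (1 + 0.29×12 + 0.11×9.1) = 1.382/5.481 = 0.2521 kJ/s.

0.25 kJ/s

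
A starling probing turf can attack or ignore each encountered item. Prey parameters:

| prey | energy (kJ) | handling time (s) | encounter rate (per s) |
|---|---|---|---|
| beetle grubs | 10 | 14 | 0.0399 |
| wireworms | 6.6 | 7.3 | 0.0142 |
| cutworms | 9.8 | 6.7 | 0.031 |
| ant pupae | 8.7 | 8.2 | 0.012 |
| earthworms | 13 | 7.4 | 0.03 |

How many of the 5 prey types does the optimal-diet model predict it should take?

Profitabilities (E/h, kJ/s): earthworms 1.76, cutworms 1.46, ant pupae 1.06, wireworms 0.904, beetle grubs 0.714. Add prey in this order while the next type's profitability exceeds the intake rate on those already taken.
Rate on top 1: 0.3191. cutworms: 1.46 > 0.3191 → include.
Rate on top 2: 0.4853. ant pupae: 1.06 > 0.4853 → include.
Rate on top 3: 0.5223. wireworms: 0.904 > 0.5223 → include.
Rate on top 4: 0.5466. beetle grubs: 0.714 > 0.5466 → include.
Optimal diet: earthworms, cutworms, ant pupae, wireworms, beetle grubs — 5 of 5 types.

5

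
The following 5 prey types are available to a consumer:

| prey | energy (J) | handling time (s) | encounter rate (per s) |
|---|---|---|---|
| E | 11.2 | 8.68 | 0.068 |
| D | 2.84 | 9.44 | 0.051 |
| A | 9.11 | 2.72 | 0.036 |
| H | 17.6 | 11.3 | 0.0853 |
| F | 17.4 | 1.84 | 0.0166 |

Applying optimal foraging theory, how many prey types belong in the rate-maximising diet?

Profitabilities (E/h, J/s): F 9.46, A 3.35, H 1.56, E 1.29, D 0.301. Add prey in this order while the next type's profitability exceeds the intake rate on those already taken.
Rate on top 1: 0.2803. A: 3.35 > 0.2803 → include.
Rate on top 2: 0.5466. H: 1.56 > 0.5466 → include.
Rate on top 3: 1.012. E: 1.29 > 1.012 → include.
Rate on top 4: 1.073. D: 0.301 < 1.073 → exclude; stop.
Optimal diet: F, A, H, E — 4 of 5 types.

4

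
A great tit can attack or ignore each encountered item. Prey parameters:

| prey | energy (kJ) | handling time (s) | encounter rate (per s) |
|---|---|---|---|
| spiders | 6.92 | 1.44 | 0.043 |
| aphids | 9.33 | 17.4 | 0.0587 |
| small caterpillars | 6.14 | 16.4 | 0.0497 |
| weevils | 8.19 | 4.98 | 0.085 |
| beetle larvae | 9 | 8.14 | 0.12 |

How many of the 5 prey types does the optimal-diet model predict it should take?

3

E/h in descending order: spiders 4.81, weevils 1.64, beetle larvae 1.11, aphids 0.536, small caterpillars 0.374 kJ/s. The optimal diet is the largest prefix of this list for which every included type satisfies E_i/h_i > R on the types above it.
Rate on top 1: 0.2802. weevils: 1.64 > 0.2802 → include.
Rate on top 2: 0.6691. beetle larvae: 1.11 > 0.6691 → include.
Rate on top 3: 0.8423. aphids: 0.536 < 0.8423 → exclude; stop.
Optimal diet: spiders, weevils, beetle larvae — 3 of 5 types.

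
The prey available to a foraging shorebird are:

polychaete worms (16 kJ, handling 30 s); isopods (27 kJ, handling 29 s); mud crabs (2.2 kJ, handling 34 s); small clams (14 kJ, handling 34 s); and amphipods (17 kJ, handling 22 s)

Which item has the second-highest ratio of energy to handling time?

amphipods

In descending order of E/h:
isopods: 27/29 = 0.931 kJ/s
amphipods: 17/22 = 0.773 kJ/s
polychaete worms: 16/30 = 0.533 kJ/s
small clams: 14/34 = 0.412 kJ/s
mud crabs: 2.2/34 = 0.0647 kJ/s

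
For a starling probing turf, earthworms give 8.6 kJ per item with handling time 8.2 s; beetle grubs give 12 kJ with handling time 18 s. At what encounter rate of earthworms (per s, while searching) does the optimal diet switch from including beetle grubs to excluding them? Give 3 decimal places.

The zero-one rule: include beetle grubs iff E₂/h₂ > λE₁/(1+λh₁). Equality gives the switch point.
λE₁h₂ = E₂ + λE₂h₁ ⇒ λ = E₂/(E₁h₂ − E₂h₁) = 12/(154.8 − 98.4) = 0.2128 per s.

0.213 per s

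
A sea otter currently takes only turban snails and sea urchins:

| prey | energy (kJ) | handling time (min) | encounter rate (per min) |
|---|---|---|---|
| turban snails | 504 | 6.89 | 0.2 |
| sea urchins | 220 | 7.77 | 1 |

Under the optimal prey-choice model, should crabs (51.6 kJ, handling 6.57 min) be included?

No

Current rate: (0.2×504 + 1×220)/(1 + 0.2×6.89 + 1×7.77) = 31.61 kJ/min.
crabs: E/h = 51.6/6.57 = 7.854 kJ/min.
7.854 < 31.61, so adding crabs would lower the average — exclude it.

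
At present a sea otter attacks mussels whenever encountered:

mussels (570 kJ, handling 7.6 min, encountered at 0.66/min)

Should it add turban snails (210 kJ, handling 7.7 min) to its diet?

Current rate: (0.66×570)/(1 + 0.66×7.6) = 62.53 kJ/min.
Profitability of turban snails: 210/7.7 = 27.27 kJ/min.
27.27 < 62.53, so adding turban snails would lower the average — exclude it.

No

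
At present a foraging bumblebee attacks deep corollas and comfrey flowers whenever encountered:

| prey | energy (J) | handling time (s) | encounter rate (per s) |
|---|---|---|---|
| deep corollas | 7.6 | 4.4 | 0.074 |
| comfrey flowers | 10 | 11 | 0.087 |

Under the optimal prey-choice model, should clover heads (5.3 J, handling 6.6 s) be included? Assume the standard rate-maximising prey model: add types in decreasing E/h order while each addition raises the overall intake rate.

Yes

On deep corollas and comfrey flowers alone, R = ΣλE/(1+Σλh) = 1.432/2.283 = 0.6275 J/s.
clover heads: E/h = 5.3/6.6 = 0.803 J/s.
0.803 > 0.6275, so adding clover heads raises the average — include it.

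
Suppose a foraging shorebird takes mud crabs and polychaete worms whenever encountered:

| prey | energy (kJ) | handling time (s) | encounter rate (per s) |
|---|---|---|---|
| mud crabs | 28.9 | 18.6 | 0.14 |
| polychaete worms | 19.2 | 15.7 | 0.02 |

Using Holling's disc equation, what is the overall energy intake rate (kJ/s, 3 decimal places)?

1.131 kJ/s

Energy encountered per unit search time: 0.14×28.9 + 0.02×19.2 = 4.43 kJ/s.
Handling time per unit search time: 0.14×18.6 + 0.02×15.7 = 2.918.
Rate = 4.43/(1 + 2.918) = 1.131 kJ/s.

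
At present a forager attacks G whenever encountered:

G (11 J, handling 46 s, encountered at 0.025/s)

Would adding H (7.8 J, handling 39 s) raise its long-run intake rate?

Yes

On G alone, R = ΣλE/(1+Σλh) = 0.275/2.15 = 0.1279 J/s.
H: E/h = 7.8/39 = 0.2 J/s.
0.2 > 0.1279, so adding H raises the average — include it.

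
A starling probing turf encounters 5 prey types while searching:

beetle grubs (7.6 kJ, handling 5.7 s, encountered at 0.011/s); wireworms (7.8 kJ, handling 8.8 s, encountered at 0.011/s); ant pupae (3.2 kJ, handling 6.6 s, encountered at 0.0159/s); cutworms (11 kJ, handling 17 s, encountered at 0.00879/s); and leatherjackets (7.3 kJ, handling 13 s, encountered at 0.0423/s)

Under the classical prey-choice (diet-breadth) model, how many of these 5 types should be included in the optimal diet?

Rank by E/h (kJ/s): beetle grubs 1.33, wireworms 0.886, cutworms 0.647, leatherjackets 0.562, ant pupae 0.485. Include each in turn until the next type's E/h falls below the running intake rate.
Rate on top 1: 0.07867. wireworms: 0.886 > 0.07867 → include.
Rate on top 2: 0.1461. cutworms: 0.647 > 0.1461 → include.
Rate on top 3: 0.2033. leatherjackets: 0.562 > 0.2033 → include.
Rate on top 4: 0.3093. ant pupae: 0.485 > 0.3093 → include.
Optimal diet: beetle grubs, wireworms, cutworms, leatherjackets, ant pupae — 5 of 5 types.

5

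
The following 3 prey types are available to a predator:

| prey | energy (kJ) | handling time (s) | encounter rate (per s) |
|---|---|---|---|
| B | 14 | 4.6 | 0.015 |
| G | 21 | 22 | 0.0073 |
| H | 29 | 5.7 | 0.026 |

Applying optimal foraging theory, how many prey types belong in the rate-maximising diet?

Rank by E/h (kJ/s): H 5.09, B 3.04, G 0.955. Include each in turn until the next type's E/h falls below the running intake rate.
Rate on top 1: 0.6567. B: 3.04 > 0.6567 → include.
Rate on top 2: 0.792. G: 0.955 > 0.792 → include.
Optimal diet: H, B, G — 3 of 3 types.

3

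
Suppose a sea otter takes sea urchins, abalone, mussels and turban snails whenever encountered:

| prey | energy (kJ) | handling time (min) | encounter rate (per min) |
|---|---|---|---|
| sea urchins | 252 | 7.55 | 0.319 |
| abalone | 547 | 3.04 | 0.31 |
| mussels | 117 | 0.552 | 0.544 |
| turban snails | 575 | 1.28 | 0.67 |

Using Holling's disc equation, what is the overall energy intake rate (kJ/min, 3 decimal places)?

Energy encountered per unit search time: 0.319×252 + 0.31×547 + 0.544×117 + 0.67×575 = 698.9 kJ/min.
Handling time per unit search time: 0.319×7.55 + 0.31×3.04 + 0.544×0.552 + 0.67×1.28 = 4.509.
Rate = 698.9/(1 + 4.509) = 126.9 kJ/min.

126.863 kJ/min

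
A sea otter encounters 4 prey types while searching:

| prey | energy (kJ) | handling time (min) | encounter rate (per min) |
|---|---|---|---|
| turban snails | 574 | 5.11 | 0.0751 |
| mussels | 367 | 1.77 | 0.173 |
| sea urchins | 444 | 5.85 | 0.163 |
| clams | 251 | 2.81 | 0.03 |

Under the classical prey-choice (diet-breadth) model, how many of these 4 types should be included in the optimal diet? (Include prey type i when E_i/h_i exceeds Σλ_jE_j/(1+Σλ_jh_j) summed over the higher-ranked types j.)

4

Rank by E/h (kJ/min): mussels 207, turban snails 112, clams 89.3, sea urchins 75.9. Include each in turn until the next type's E/h falls below the running intake rate.
Rate on top 1: 48.61. turban snails: 112 > 48.61 → include.
Rate on top 2: 63.08. clams: 89.3 > 63.08 → include.
Rate on top 3: 64.32. sea urchins: 75.9 > 64.32 → include.
Optimal diet: mussels, turban snails, clams, sea urchins — 4 of 4 types.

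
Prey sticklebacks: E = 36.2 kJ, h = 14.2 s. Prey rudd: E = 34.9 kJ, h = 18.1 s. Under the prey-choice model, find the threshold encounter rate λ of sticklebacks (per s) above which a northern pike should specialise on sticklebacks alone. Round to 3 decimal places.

0.219 per s

Drop rudd once their profitability E₂/h₂ falls below the rate achievable on sticklebacks alone: E₂/h₂ = λE₁/(1 + λh₁).
Solve for λ: λE₁h₂ = E₂(1 + λh₁) → λ(E₁h₂ − E₂h₁) = E₂ → λ = E₂/(E₁h₂ − E₂h₁).
λ = 34.9/(36.2×18.1 − 34.9×14.2) = 34.9/159.6 = 0.2186 per s.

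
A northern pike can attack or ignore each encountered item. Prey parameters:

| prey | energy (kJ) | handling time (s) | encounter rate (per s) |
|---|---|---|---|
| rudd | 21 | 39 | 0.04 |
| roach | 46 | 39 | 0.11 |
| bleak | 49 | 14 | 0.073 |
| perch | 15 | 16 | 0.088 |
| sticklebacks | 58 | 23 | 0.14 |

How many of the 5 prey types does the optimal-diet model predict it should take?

E/h in descending order: bleak 3.5, sticklebacks 2.52, roach 1.18, perch 0.938, rudd 0.538 kJ/s. The optimal diet is the largest prefix of this list for which every included type satisfies E_i/h_i > R on the types above it.
Rate on top 1: 1.769. sticklebacks: 2.52 > 1.769 → include.
Rate on top 2: 2.231. roach: 1.18 < 2.231 → exclude; stop.
Optimal diet: bleak, sticklebacks — 2 of 5 types.

2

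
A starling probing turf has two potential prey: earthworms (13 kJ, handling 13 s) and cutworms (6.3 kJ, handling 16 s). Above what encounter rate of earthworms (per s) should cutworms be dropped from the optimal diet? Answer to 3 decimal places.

0.050 per s

The zero-one rule: include cutworms iff E₂/h₂ > λE₁/(1+λh₁). Equality gives the switch point.
λE₁h₂ = E₂ + λE₂h₁ ⇒ λ = E₂/(E₁h₂ − E₂h₁) = 6.3/(208 − 81.9) = 0.04996 per s.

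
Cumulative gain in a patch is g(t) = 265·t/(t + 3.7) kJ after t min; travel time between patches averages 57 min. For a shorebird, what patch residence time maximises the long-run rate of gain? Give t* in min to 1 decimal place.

Optimal t* satisfies g'(t*) = g(t*)/(T + t*).
g'(t) = 265·3.7/(t + 3.7)². Setting 265·3.7/(t+3.7)² = 265t/[(t+3.7)(57+t)] gives 3.7(57+t) = t(t+3.7), so t² = 3.7×57 = 210.9.
t* = √210.9 = 14.52 min.

14.5 min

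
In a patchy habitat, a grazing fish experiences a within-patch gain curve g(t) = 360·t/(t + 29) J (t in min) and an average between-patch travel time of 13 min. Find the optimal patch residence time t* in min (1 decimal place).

By the marginal value theorem, leave when the instantaneous gain rate g'(t) equals the habitat-wide average g(t)/(T + t).
g'(t) = 360·29/(t + 29)². Setting 360·29/(t+29)² = 360t/[(t+29)(13+t)] gives 29(13+t) = t(t+29), so t² = 29×13 = 377.
t* = √377 = 19.42 min.

19.4 min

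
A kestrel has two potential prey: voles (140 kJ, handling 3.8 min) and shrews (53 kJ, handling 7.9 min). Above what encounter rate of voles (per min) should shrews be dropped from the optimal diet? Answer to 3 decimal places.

0.059 per min

Drop shrews once their profitability E₂/h₂ falls below the rate achievable on voles alone: E₂/h₂ = λE₁/(1 + λh₁).
Solve for λ: λE₁h₂ = E₂(1 + λh₁) → λ(E₁h₂ − E₂h₁) = E₂ → λ = E₂/(E₁h₂ − E₂h₁).
λ = 53/(140×7.9 − 53×3.8) = 53/904.6 = 0.05859 per min.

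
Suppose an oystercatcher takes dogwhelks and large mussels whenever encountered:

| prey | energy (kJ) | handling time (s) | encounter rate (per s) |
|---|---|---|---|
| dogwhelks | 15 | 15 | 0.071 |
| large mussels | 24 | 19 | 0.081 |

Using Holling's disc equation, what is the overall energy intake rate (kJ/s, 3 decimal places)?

0.835 kJ/s

R = Σλ_iE_i / (1 + Σλ_ih_i)
Numerator: 0.071×15 + 0.081×24 = 3.009
Denominator: 1 + 0.071×15 + 0.081×19 = 3.604
R = 3.009/3.604 = 0.8349 kJ/s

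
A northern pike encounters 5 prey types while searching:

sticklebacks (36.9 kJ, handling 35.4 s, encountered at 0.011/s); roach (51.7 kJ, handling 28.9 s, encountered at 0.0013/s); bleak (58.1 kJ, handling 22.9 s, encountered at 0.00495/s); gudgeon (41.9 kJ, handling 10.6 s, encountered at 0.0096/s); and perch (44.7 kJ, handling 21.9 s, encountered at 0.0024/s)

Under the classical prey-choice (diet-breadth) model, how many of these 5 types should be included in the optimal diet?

5

Rank by E/h (kJ/s): gudgeon 3.95, bleak 2.54, perch 2.04, roach 1.79, sticklebacks 1.04. Include each in turn until the next type's E/h falls below the running intake rate.
Rate on top 1: 0.3651. bleak: 2.54 > 0.3651 → include.
Rate on top 2: 0.5677. perch: 2.04 > 0.5677 → include.
Rate on top 3: 0.6288. roach: 1.79 > 0.6288 → include.
Rate on top 4: 0.6622. sticklebacks: 1.04 > 0.6622 → include.
Optimal diet: gudgeon, bleak, perch, roach, sticklebacks — 5 of 5 types.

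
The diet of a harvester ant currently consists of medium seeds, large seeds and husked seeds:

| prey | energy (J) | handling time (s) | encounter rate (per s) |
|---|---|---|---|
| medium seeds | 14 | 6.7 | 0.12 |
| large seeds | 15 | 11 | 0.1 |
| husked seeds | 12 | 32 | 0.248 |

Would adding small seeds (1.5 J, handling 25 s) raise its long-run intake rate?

No

On medium seeds, large seeds and husked seeds alone, R = ΣλE/(1+Σλh) = 6.156/10.84 = 0.5679 J/s.
Profitability of small seeds: 1.5/25 = 0.06 J/s.
0.06 < 0.5679, so adding small seeds would lower the average — exclude it.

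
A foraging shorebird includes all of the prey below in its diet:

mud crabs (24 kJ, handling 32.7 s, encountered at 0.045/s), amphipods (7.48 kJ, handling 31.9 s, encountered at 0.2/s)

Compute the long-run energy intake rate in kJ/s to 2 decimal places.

R = (0.045×24 + 0.2×7.48) / (1 + 0.045×32.7 + 0.2×31.9) = 2.576/8.851 = 0.291 kJ/s.

0.29 kJ/s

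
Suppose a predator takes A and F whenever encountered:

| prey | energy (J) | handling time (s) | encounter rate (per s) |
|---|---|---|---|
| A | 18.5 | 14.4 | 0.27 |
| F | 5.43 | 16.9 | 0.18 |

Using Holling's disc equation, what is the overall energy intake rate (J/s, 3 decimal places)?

0.753 J/s

R = (0.27×18.5 + 0.18×5.43) / (1 + 0.27×14.4 + 0.18×16.9) = 5.972/7.93 = 0.7531 J/s.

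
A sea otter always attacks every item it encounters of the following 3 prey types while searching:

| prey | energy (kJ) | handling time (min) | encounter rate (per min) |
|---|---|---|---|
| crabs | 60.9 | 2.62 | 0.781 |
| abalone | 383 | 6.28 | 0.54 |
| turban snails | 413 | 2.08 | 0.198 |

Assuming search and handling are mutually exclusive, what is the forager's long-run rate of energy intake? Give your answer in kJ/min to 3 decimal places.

R = Σλ_iE_i / (1 + Σλ_ih_i)
Numerator: 0.781×60.9 + 0.54×383 + 0.198×413 = 336.2
Denominator: 1 + 0.781×2.62 + 0.54×6.28 + 0.198×2.08 = 6.849
R = 336.2/6.849 = 49.08 kJ/min

49.079 kJ/min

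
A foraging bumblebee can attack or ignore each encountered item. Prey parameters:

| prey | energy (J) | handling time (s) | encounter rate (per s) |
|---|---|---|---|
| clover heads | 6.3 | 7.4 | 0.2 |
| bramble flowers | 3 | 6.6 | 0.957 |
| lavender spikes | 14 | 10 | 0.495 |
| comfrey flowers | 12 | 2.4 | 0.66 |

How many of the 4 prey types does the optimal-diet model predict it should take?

Rank by E/h (J/s): comfrey flowers 5, lavender spikes 1.4, clover heads 0.851, bramble flowers 0.455. Include each in turn until the next type's E/h falls below the running intake rate.
Rate on top 1: 3.065. lavender spikes: 1.4 < 3.065 → exclude; stop.
Optimal diet: comfrey flowers — 1 of 4 types.

1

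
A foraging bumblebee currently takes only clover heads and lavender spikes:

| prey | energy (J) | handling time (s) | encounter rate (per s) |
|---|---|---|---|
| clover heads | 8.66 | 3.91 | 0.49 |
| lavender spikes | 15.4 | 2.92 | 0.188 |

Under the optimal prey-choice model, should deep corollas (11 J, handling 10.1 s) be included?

Current rate: (0.49×8.66 + 0.188×15.4)/(1 + 0.49×3.91 + 0.188×2.92) = 2.06 J/s.
Profitability of deep corollas: 11/10.1 = 1.089 J/s.
1.089 < 2.06, so adding deep corollas would lower the average — exclude it.

No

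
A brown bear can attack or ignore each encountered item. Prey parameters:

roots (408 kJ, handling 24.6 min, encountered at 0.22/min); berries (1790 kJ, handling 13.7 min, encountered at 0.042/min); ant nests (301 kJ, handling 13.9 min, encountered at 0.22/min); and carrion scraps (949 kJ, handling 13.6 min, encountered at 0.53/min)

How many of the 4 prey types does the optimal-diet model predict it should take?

2

Rank by E/h (kJ/min): berries 131, carrion scraps 69.8, ant nests 21.7, roots 16.6. Include each in turn until the next type's E/h falls below the running intake rate.
Rate on top 1: 47.72. carrion scraps: 69.8 > 47.72 → include.
Rate on top 2: 65.82. ant nests: 21.7 < 65.82 → exclude; stop.
Optimal diet: berries, carrion scraps — 2 of 4 types.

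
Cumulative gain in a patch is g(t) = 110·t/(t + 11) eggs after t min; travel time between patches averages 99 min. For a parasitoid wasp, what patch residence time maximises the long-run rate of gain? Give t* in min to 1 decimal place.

33.0 min

Maximise g(t)/(T+t): set derivative to zero → g'(t)(T+t) = g(t).
g'(t) = 110·11/(t + 11)². Setting 110·11/(t+11)² = 110t/[(t+11)(99+t)] gives 11(99+t) = t(t+11), so t² = 11×99 = 1089.
t* = √1089 = 33 min.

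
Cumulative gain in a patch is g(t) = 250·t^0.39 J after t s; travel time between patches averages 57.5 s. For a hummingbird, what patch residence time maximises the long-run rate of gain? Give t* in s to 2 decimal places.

36.76 s

Maximise g(t)/(T+t): set derivative to zero → g'(t)(T+t) = g(t).
g'(t) = 0.39·250·t^-0.61. Setting 0.39·250·t^-0.61 = 250·t^0.39/(57.5+t) gives 0.39(57.5+t) = t, so 0.61·t = 0.39×57.5.
t* = 0.39×57.5/0.61 = 36.76 s.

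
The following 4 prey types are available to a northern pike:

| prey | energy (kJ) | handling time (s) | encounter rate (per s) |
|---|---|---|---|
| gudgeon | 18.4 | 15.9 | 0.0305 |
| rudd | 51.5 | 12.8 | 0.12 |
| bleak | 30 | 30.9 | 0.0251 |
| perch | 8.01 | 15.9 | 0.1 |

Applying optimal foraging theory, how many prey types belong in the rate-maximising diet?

1

Profitabilities (E/h, kJ/s): rudd 4.02, gudgeon 1.16, bleak 0.971, perch 0.504. Add prey in this order while the next type's profitability exceeds the intake rate on those already taken.
Rate on top 1: 2.437. gudgeon: 1.16 < 2.437 → exclude; stop.
Optimal diet: rudd — 1 of 4 types.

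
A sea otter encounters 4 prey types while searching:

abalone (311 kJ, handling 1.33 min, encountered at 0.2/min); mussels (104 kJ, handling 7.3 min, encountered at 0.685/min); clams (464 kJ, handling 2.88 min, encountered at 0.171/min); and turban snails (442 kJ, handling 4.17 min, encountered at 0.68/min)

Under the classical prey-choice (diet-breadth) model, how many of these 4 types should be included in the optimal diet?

3

Rank by E/h (kJ/min): abalone 234, clams 161, turban snails 106, mussels 14.2. Include each in turn until the next type's E/h falls below the running intake rate.
Rate on top 1: 49.13. clams: 161 > 49.13 → include.
Rate on top 2: 80.49. turban snails: 106 > 80.49 → include.
Rate on top 3: 96.23. mussels: 14.2 < 96.23 → exclude; stop.
Optimal diet: abalone, clams, turban snails — 3 of 4 types.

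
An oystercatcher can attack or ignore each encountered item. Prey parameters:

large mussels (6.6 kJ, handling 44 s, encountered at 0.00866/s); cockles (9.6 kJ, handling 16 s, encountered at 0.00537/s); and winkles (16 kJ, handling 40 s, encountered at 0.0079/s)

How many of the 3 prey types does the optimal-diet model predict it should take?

E/h in descending order: cockles 0.6, winkles 0.4, large mussels 0.15 kJ/s. The optimal diet is the largest prefix of this list for which every included type satisfies E_i/h_i > R on the types above it.
Rate on top 1: 0.04747. winkles: 0.4 > 0.04747 → include.
Rate on top 2: 0.1269. large mussels: 0.15 > 0.1269 → include.
Optimal diet: cockles, winkles, large mussels — 3 of 3 types.

3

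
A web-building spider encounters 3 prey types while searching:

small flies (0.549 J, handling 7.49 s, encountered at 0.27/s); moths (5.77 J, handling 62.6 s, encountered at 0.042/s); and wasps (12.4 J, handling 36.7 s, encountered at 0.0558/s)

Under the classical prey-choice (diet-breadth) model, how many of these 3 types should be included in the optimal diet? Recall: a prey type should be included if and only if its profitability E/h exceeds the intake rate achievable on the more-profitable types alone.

E/h in descending order: wasps 0.338, moths 0.0922, small flies 0.0733 J/s. The optimal diet is the largest prefix of this list for which every included type satisfies E_i/h_i > R on the types above it.
Rate on top 1: 0.227. moths: 0.0922 < 0.227 → exclude; stop.
Optimal diet: wasps — 1 of 3 types.

1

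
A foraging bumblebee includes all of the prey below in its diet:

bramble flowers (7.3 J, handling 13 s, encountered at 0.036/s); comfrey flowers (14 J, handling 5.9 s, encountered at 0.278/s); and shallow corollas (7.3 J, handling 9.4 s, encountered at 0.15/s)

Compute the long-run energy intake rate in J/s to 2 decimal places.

1.16 J/s

R = (0.036×7.3 + 0.278×14 + 0.15×7.3) / (1 + 0.036×13 + 0.278×5.9 + 0.15×9.4) = 5.25/4.518 = 1.162 J/s.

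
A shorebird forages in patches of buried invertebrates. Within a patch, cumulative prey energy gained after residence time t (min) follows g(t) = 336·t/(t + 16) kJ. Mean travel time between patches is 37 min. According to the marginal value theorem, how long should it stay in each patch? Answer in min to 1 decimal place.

24.3 min

Maximise g(t)/(T+t): set derivative to zero → g'(t)(T+t) = g(t).
g'(t) = 336·16/(t + 16)². Setting 336·16/(t+16)² = 336t/[(t+16)(37+t)] gives 16(37+t) = t(t+16), so t² = 16×37 = 592.
t* = √592 = 24.33 min.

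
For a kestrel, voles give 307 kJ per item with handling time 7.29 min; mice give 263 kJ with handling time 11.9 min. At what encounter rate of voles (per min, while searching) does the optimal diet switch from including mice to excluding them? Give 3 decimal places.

The zero-one rule: include mice iff E₂/h₂ > λE₁/(1+λh₁). Equality gives the switch point.
λE₁h₂ = E₂ + λE₂h₁ ⇒ λ = E₂/(E₁h₂ − E₂h₁) = 263/(3653 − 1917) = 0.1515 per min.

0.151 per min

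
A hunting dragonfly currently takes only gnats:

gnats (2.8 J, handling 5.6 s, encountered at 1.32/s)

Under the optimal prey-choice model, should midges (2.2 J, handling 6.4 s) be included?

No

Current rate: (1.32×2.8)/(1 + 1.32×5.6) = 0.4404 J/s.
Profitability of midges: 2.2/6.4 = 0.3438 J/s.
Since 0.3438 < R, time spent handling midges is better spent searching.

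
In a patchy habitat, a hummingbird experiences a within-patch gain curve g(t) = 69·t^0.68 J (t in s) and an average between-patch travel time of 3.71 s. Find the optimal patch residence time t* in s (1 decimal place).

7.9 s

By the marginal value theorem, leave when the instantaneous gain rate g'(t) equals the habitat-wide average g(t)/(T + t).
g'(t) = 0.68·69·t^-0.32. Setting 0.68·69·t^-0.32 = 69·t^0.68/(3.71+t) gives 0.68(3.71+t) = t, so 0.32·t = 0.68×3.71.
t* = 0.68×3.71/0.32 = 7.884 s.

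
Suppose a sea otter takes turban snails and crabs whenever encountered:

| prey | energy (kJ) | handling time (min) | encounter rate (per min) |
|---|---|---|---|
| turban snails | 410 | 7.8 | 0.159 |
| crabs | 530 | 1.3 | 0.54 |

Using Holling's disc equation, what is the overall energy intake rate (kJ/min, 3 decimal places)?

R = (0.159×410 + 0.54×530) / (1 + 0.159×7.8 + 0.54×1.3) = 351.4/2.942 = 119.4 kJ/min.

119.431 kJ/min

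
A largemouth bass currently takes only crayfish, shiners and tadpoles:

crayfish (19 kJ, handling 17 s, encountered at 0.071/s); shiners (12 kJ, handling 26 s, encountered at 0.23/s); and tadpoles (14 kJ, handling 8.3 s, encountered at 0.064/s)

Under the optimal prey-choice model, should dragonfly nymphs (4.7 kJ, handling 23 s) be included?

No

On crayfish, shiners and tadpoles alone, R = ΣλE/(1+Σλh) = 5.005/8.718 = 0.5741 kJ/s.
dragonfly nymphs: E/h = 4.7/23 = 0.2043 kJ/s.
0.2043 < 0.5741, so adding dragonfly nymphs would lower the average — exclude it.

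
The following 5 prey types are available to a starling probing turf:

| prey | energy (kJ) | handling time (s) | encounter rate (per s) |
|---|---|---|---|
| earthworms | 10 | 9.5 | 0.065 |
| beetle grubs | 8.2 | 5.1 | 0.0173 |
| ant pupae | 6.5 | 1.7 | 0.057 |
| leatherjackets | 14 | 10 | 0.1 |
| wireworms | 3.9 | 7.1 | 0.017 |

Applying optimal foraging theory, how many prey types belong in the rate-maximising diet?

E/h in descending order: ant pupae 3.82, beetle grubs 1.61, leatherjackets 1.4, earthworms 1.05, wireworms 0.549 kJ/s. The optimal diet is the largest prefix of this list for which every included type satisfies E_i/h_i > R on the types above it.
Rate on top 1: 0.3378. beetle grubs: 1.61 > 0.3378 → include.
Rate on top 2: 0.4323. leatherjackets: 1.4 > 0.4323 → include.
Rate on top 3: 0.8752. earthworms: 1.05 > 0.8752 → include.
Rate on top 4: 0.9143. wireworms: 0.549 < 0.9143 → exclude; stop.
Optimal diet: ant pupae, beetle grubs, leatherjackets, earthworms — 4 of 5 types.

4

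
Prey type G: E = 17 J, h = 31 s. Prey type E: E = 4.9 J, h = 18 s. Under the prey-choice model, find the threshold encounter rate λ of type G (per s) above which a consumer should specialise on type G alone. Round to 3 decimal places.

0.032 per s

At the threshold, the rate on type G alone equals the profitability of type E: λ·17/(1 + λ·31) = 4.9/18 = 0.2722.
Rearranging, λ(17 − 0.2722×31) = 0.2722, so λ = 0.2722/8.561 = 0.0318 per s.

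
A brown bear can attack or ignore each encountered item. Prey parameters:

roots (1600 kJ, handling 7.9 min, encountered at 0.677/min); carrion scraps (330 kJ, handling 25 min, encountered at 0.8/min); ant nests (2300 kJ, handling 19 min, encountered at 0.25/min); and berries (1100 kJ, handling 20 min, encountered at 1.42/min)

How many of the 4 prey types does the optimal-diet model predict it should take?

1

Rank by E/h (kJ/min): roots 203, ant nests 121, berries 55, carrion scraps 13.2. Include each in turn until the next type's E/h falls below the running intake rate.
Rate on top 1: 170.6. ant nests: 121 < 170.6 → exclude; stop.
Optimal diet: roots — 1 of 4 types.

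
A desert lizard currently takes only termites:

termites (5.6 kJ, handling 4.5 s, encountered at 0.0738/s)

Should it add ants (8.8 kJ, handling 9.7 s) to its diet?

Current rate: (0.0738×5.6)/(1 + 0.0738×4.5) = 0.3102 kJ/s.
Profitability of ants: 8.8/9.7 = 0.9072 kJ/s.
Since 0.9072 > R, including ants increases the long-run rate.

Yes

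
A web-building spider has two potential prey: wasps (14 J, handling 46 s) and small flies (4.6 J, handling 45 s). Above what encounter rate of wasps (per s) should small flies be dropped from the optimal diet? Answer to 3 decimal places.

At the threshold, the rate on wasps alone equals the profitability of small flies: λ·14/(1 + λ·46) = 4.6/45 = 0.1022.
Rearranging, λ(14 − 0.1022×46) = 0.1022, so λ = 0.1022/9.298 = 0.01099 per s.

0.011 per s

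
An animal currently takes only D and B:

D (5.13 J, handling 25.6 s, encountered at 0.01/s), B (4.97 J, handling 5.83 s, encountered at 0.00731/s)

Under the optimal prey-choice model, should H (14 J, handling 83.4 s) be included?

Intake rate on the current diet: R = (0.01×5.13 + 0.00731×4.97) / (1 + 0.01×25.6 + 0.00731×5.83) = 0.08763/1.299 = 0.06748 J/s.
Profitability of H: 14/83.4 = 0.1679 J/s.
Since 0.1679 > R, including H increases the long-run rate.

Yes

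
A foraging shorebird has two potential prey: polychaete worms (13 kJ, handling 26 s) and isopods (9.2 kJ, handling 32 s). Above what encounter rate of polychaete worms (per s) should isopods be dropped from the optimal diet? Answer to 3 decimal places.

0.052 per s

At the threshold, the rate on polychaete worms alone equals the profitability of isopods: λ·13/(1 + λ·26) = 9.2/32 = 0.2875.
Rearranging, λ(13 − 0.2875×26) = 0.2875, so λ = 0.2875/5.525 = 0.05204 per s.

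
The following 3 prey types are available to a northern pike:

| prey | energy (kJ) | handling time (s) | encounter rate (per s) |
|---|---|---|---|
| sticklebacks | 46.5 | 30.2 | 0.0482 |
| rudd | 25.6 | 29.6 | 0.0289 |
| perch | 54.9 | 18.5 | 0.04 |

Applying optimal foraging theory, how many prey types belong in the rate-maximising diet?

E/h in descending order: perch 2.97, sticklebacks 1.54, rudd 0.865 kJ/s. The optimal diet is the largest prefix of this list for which every included type satisfies E_i/h_i > R on the types above it.
Rate on top 1: 1.262. sticklebacks: 1.54 > 1.262 → include.
Rate on top 2: 1.389. rudd: 0.865 < 1.389 → exclude; stop.
Optimal diet: perch, sticklebacks — 2 of 3 types.

2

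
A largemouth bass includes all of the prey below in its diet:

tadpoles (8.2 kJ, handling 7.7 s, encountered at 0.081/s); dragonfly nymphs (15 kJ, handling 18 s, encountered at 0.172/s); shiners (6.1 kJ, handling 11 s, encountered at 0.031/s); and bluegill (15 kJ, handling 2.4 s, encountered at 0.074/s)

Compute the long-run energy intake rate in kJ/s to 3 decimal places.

0.867 kJ/s

R = (0.081×8.2 + 0.172×15 + 0.031×6.1 + 0.074×15) / (1 + 0.081×7.7 + 0.172×18 + 0.031×11 + 0.074×2.4) = 4.543/5.238 = 0.8673 kJ/s.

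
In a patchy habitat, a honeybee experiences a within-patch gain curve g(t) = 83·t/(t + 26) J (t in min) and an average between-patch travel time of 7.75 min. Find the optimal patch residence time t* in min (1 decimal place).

14.2 min

Optimal t* satisfies g'(t*) = g(t*)/(T + t*).
g'(t) = 83·26/(t + 26)². Setting 83·26/(t+26)² = 83t/[(t+26)(7.75+t)] gives 26(7.75+t) = t(t+26), so t² = 26×7.75 = 201.5.
t* = √201.5 = 14.2 min.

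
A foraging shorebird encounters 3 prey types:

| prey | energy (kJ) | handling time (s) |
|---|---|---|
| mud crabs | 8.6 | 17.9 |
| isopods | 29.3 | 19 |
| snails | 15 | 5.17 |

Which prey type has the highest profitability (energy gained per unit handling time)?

Profitability E/h (kJ/s): mud crabs = 8.6/17.9 = 0.48, isopods = 29.3/19 = 1.54, snails = 15/5.17 = 2.9.
Ranked: snails > isopods > mud crabs.

snails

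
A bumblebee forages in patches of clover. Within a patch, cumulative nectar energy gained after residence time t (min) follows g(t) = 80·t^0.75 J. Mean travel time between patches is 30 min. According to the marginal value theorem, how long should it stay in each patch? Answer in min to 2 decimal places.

Maximise g(t)/(T+t): set derivative to zero → g'(t)(T+t) = g(t).
g'(t) = 0.75·80·t^-0.25. Setting 0.75·80·t^-0.25 = 80·t^0.75/(30+t) gives 0.75(30+t) = t, so 0.25·t = 0.75×30.
t* = 0.75×30/0.25 = 90 min.

90.00 min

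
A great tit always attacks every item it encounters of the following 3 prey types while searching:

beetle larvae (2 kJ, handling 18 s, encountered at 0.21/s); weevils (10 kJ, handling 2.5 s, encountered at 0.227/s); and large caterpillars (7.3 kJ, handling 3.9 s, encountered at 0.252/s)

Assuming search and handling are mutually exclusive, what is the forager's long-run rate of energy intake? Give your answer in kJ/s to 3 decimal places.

0.716 kJ/s

R = Σλ_iE_i / (1 + Σλ_ih_i)
Numerator: 0.21×2 + 0.227×10 + 0.252×7.3 = 4.53
Denominator: 1 + 0.21×18 + 0.227×2.5 + 0.252×3.9 = 6.33
R = 4.53/6.33 = 0.7155 kJ/s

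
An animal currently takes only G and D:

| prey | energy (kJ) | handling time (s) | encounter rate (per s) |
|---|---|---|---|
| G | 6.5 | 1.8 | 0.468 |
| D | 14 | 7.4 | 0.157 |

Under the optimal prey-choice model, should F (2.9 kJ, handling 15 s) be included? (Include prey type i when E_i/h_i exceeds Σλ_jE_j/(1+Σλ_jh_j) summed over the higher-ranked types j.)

Intake rate on the current diet: R = (0.468×6.5 + 0.157×14) / (1 + 0.468×1.8 + 0.157×7.4) = 5.24/3.004 = 1.744 kJ/s.
Profitability of F: 2.9/15 = 0.1933 kJ/s.
0.1933 < 1.744, so adding F would lower the average — exclude it.

No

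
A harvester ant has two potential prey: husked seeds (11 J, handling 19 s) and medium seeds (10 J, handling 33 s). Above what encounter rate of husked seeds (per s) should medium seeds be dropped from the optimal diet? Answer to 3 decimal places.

0.058 per s

At the threshold, the rate on husked seeds alone equals the profitability of medium seeds: λ·11/(1 + λ·19) = 10/33 = 0.303.
Rearranging, λ(11 − 0.303×19) = 0.303, so λ = 0.303/5.242 = 0.0578 per s.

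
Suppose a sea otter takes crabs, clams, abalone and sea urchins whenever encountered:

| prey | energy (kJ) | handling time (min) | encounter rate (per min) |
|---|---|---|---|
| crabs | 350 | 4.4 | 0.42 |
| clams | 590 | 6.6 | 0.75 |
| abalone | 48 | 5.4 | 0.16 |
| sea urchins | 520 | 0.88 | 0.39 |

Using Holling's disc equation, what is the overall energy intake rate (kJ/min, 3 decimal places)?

R = Σλ_iE_i / (1 + Σλ_ih_i)
Numerator: 0.42×350 + 0.75×590 + 0.16×48 + 0.39×520 = 800
Denominator: 1 + 0.42×4.4 + 0.75×6.6 + 0.16×5.4 + 0.39×0.88 = 9.005
R = 800/9.005 = 88.84 kJ/min

88.835 kJ/min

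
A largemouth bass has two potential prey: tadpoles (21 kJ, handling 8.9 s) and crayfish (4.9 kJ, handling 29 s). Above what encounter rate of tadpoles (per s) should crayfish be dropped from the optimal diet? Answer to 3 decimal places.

The zero-one rule: include crayfish iff E₂/h₂ > λE₁/(1+λh₁). Equality gives the switch point.
λE₁h₂ = E₂ + λE₂h₁ ⇒ λ = E₂/(E₁h₂ − E₂h₁) = 4.9/(609 − 43.61) = 0.008667 per s.

0.009 per s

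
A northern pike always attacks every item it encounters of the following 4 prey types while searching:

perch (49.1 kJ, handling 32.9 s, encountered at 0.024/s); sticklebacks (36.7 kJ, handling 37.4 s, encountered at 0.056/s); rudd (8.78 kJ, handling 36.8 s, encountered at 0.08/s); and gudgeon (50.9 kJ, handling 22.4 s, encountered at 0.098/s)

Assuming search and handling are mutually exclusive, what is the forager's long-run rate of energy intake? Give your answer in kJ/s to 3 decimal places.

0.989 kJ/s

R = Σλ_iE_i / (1 + Σλ_ih_i)
Numerator: 0.024×49.1 + 0.056×36.7 + 0.08×8.78 + 0.098×50.9 = 8.924
Denominator: 1 + 0.024×32.9 + 0.056×37.4 + 0.08×36.8 + 0.098×22.4 = 9.023
R = 8.924/9.023 = 0.989 kJ/s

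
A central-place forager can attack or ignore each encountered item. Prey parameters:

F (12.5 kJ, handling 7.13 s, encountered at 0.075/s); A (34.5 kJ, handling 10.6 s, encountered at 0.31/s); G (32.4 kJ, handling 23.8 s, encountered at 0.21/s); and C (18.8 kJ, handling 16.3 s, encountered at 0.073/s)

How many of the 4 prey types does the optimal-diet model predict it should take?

Profitabilities (E/h, kJ/s): A 3.25, F 1.75, G 1.36, C 1.15. Add prey in this order while the next type's profitability exceeds the intake rate on those already taken.
Rate on top 1: 2.495. F: 1.75 < 2.495 → exclude; stop.
Optimal diet: A — 1 of 4 types.

1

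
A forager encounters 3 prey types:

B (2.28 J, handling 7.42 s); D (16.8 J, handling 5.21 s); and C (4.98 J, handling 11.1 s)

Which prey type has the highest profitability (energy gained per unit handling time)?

D

Profitability E/h (J/s): B = 2.28/7.42 = 0.307, D = 16.8/5.21 = 3.22, C = 4.98/11.1 = 0.449.
Ranked: D > C > B.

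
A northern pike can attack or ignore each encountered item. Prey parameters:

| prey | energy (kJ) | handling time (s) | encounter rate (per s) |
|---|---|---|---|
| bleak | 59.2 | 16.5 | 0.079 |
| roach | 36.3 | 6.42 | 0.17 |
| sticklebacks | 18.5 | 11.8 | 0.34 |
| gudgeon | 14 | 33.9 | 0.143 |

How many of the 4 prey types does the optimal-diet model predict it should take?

2

Profitabilities (E/h, kJ/s): roach 5.65, bleak 3.59, sticklebacks 1.57, gudgeon 0.413. Add prey in this order while the next type's profitability exceeds the intake rate on those already taken.
Rate on top 1: 2.951. bleak: 3.59 > 2.951 → include.
Rate on top 2: 3.195. sticklebacks: 1.57 < 3.195 → exclude; stop.
Optimal diet: roach, bleak — 2 of 4 types.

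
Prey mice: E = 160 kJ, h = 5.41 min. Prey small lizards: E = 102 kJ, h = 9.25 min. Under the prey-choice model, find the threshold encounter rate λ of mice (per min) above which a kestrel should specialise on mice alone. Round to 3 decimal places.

0.110 per min

Drop small lizards once their profitability E₂/h₂ falls below the rate achievable on mice alone: E₂/h₂ = λE₁/(1 + λh₁).
Solve for λ: λE₁h₂ = E₂(1 + λh₁) → λ(E₁h₂ − E₂h₁) = E₂ → λ = E₂/(E₁h₂ − E₂h₁).
λ = 102/(160×9.25 − 102×5.41) = 102/928.2 = 0.1099 per min.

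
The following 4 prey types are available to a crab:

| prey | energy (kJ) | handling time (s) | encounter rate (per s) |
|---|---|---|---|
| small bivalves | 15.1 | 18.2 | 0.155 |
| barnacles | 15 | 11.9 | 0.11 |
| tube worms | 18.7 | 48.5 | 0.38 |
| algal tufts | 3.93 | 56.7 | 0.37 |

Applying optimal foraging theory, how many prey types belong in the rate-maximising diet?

2

Rank by E/h (kJ/s): barnacles 1.26, small bivalves 0.83, tube worms 0.386, algal tufts 0.0693. Include each in turn until the next type's E/h falls below the running intake rate.
Rate on top 1: 0.7146. small bivalves: 0.83 > 0.7146 → include.
Rate on top 2: 0.7779. tube worms: 0.386 < 0.7779 → exclude; stop.
Optimal diet: barnacles, small bivalves — 2 of 4 types.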